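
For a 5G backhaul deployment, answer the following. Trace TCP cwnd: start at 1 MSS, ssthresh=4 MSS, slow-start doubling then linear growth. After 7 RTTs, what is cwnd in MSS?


RTT 0: cwnd = 1 MSS (initial)
RTT 1: cwnd = 2 MSS (slow start, doubled)
RTT 2: cwnd = 4 MSS (slow start, doubled)
RTT 3: cwnd = 5 MSS (congestion avoidance, +1)
RTT 4: cwnd = 6 MSS (congestion avoidance, +1)
RTT 5: cwnd = 7 MSS (congestion avoidance, +1)
RTT 6: cwnd = 8 MSS (congestion avoidance, +1)
RTT 7: cwnd = 9 MSS (congestion avoidance, +1)

9


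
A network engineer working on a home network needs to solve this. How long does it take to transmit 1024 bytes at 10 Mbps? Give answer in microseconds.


Given: packet = 1024 bytes, bandwidth = 10 Mbps
Packet in bits = 1024 * 8 = 8192 bits
Bandwidth = 10 * 10^6 = 10000000 bps
Time = 8192 / 10000000 seconds
Time in us = 8192 * 10^6 / 10000000 = 819.2

819.2


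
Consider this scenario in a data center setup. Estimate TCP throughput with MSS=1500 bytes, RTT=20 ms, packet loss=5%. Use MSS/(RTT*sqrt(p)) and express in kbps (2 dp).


Given: MSS = 1500 bytes, RTT = 20 ms, loss = 5%
RTT in seconds = 20 / 1000 = 0.02
Loss rate = 5% = 0.05
sqrt(loss) = sqrt(0.05) = 0.223606797750
Throughput (bytes/s) = 1500 / (0.02 * 0.223606797750) = 335410.1966
Throughput (kbps) = 335410.1966 * 8 / 1000 = 2683.281573 -> 2683.28 kbps (2 dp)

2683.28


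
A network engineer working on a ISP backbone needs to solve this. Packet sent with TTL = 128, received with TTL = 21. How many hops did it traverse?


Given: initial TTL = 128, received TTL = 21
Hops = initial TTL - received TTL
Hops = 128 - 21 = 107

107


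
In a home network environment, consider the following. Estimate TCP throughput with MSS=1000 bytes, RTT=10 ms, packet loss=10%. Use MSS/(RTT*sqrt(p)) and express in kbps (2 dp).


Given: MSS = 1000 bytes, RTT = 10 ms, loss = 10%
RTT in seconds = 10 / 1000 = 0.01
Loss rate = 10% = 0.1
sqrt(loss) = sqrt(0.1) = 0.316227766017
Throughput (bytes/s) = 1000 / (0.01 * 0.316227766017) = 316227.7660
Throughput (kbps) = 316227.7660 * 8 / 1000 = 2529.822128 -> 2529.82 kbps (2 dp)

2529.82


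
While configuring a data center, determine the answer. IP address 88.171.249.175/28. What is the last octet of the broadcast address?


Given: IP = 88.171.249.175, prefix = /28
Host bits = 32 - 28 = 4
Network last octet = 175 AND mask = 160
Host part size = 2^4 - 1 = 15
Broadcast last octet = 160 OR 15 = 175

175


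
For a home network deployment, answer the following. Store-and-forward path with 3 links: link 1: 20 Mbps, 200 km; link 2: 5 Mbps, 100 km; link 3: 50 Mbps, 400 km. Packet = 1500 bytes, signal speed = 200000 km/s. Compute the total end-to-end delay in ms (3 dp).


Packet = 1500 bytes = 12000 bits. Store-and-forward: sum (t_trans + t_prop) per link.
Link 1: t_trans = 12000/(20*10^6) s = 0.6000 ms; t_prop = 200/200000 s = 1.0000 ms; subtotal = 1.6000 ms
Link 2: t_trans = 12000/(5*10^6) s = 2.4000 ms; t_prop = 100/200000 s = 0.5000 ms; subtotal = 2.9000 ms
Link 3: t_trans = 12000/(50*10^6) s = 0.2400 ms; t_prop = 400/200000 s = 2.0000 ms; subtotal = 2.2400 ms
End-to-end = 1.6000 + 2.9000 + 2.2400 = 6.7400 ms -> 6.740 ms (3 dp)

6.740


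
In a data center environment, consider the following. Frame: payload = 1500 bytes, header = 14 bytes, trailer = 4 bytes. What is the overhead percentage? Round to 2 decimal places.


Given: payload = 1500 B, header = 14 B, trailer = 4 B
Overhead bytes = header + trailer = 14 + 4 = 18
Total frame = payload + overhead = 1500 + 18 = 1518
Overhead % = 18 / 1518 * 100 = 1.1858% -> 1.19% (2 dp)

1.19


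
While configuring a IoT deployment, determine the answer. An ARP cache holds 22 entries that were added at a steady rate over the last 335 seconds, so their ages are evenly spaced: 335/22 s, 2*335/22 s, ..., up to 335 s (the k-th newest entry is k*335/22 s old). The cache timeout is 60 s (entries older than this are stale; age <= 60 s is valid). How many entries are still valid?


Ages are k * 335/22 s for k = 1..22 (spacing = 15.2273 s).
Entry k is valid iff k * 335/22 <= 60 iff k <= 22 * 60 / 335 = 3.9403
n_valid = floor(3.9403) = 3
(n_stale = 22 - 3 = 19)

3


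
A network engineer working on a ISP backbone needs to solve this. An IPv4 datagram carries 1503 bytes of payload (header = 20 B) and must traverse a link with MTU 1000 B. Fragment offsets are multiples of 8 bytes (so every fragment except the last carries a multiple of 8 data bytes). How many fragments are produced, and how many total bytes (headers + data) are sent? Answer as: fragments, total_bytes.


Max data per non-final fragment = floor((MTU - header)/8)*8 = floor((1000 - 20)/8)*8 = floor(980/8)*8 = 976 B
Final fragment needs no 8-byte alignment: it can carry up to MTU - header = 980 B
Non-final fragments needed = ceil((payload - 980) / 976) = ceil(523/976) = ceil(0.5359) = 1
Number of fragments = 1 + 1 = 2
Fragment sizes (data): 1 * 976 B + 527 B (last, 527 <= 980 OK)
Total bytes sent = payload + n_frags * header = 1503 + 2*20 = 1503 + 40 = 1543 B

2, 1543


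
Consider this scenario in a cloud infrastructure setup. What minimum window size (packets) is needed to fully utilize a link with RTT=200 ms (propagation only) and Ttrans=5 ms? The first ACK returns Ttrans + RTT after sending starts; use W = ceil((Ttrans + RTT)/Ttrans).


Given: Ttrans = 5 ms, RTT = 200 ms (= 2 * Tprop, Tprop = 100 ms)
Time until first ACK returns = Ttrans + RTT = 5 + 200 = 205 ms
Need W * Ttrans >= Ttrans + RTT  ->  W >= (Ttrans + RTT) / Ttrans
(Ttrans + RTT) / Ttrans = 205 / 5 = 41
W_min = ceil(41) = 41

41


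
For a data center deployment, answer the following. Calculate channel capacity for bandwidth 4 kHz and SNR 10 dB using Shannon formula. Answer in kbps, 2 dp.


Given: B = 4 kHz, SNR = 10 dB
SNR linear = 10^(10/10) = 10
1 + SNR = 11
log2(11) = 3.4594316186
C = 4 * 1000 * 3.4594316186 = 13837.7265 bps
C = 13.837726 kbps -> 13.84 kbps (2 dp)

13.84


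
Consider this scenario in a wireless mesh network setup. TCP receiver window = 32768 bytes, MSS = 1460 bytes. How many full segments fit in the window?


Given: RWND = 32768 bytes, MSS = 1460 bytes
Full segments = floor(RWND / MSS)
Full segments = floor(32768 / 1460)
Full segments = floor(22.4438) = 22

22


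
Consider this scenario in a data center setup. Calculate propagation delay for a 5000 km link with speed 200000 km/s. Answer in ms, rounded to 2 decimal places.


Given: distance = 5000 km, speed = 200000 km/s
Delay = distance / speed = 5000 / 200000 seconds
Delay in ms = 5000 * 1000 / 200000
Delay = 25.0000 ms
Rounded to 2 dp = 25.00 ms

25.00


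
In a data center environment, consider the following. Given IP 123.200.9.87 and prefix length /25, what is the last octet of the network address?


Given: IP = 123.200.9.87, prefix = /25
Subnet mask = 255.255.255.128
Last octet of IP: 87
Last octet of mask: 128
Network last octet = 87 AND 128 = 0

0


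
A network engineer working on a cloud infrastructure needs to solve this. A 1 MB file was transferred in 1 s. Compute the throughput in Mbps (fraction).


Given: file = 1 MB, time = 1 s
File in Mb = 1 * 8 = 8 Mb
Throughput = 8 / 1 Mbps
Throughput = 8 Mbps

8


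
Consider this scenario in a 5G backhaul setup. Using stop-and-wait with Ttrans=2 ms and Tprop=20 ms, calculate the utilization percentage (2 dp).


Given: Ttrans = 2 ms, Tprop = 20 ms
RTT = 2 * Tprop = 2 * 20 = 40 ms
U = Ttrans / (Ttrans + RTT)
U = 2 / (2 + 40)
U = 2 / 42 = 0.047619
U% = 4.76%

4.76


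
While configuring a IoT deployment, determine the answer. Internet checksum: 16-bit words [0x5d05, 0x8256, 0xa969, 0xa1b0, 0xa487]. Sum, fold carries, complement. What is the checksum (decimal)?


Given words: [0x5d05, 0x8256, 0xa969, 0xa1b0, 0xa487]
Step 1: Sum all words
Raw sum = 23813 + 33366 + 43369 + 41392 + 42119 = 184059
Step 2: Fold carry: (52987 + 2) = 52989
One's complement = ~52989 & 0xFFFF = 12546

12546


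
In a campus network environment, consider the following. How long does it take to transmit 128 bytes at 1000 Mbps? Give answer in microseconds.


Given: packet = 128 bytes, bandwidth = 1000 Mbps
Packet in bits = 128 * 8 = 1024 bits
Bandwidth = 1000 * 10^6 = 1000000000 bps
Time = 1024 / 1000000000 seconds
Time in us = 1024 * 10^6 / 1000000000 = 1.024

1.024


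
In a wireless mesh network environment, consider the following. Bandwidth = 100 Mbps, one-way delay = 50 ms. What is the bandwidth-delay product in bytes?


Given: bandwidth = 100 Mbps, delay = 50 ms
BDP in bits = 100 * 10^6 * 50 / 1000
BDP in bits = 5000000
BDP in bytes = 5000000 / 8 = 625000

625000


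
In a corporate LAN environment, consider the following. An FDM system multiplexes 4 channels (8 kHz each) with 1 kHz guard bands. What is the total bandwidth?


Given: 4 channels, 8 kHz each, guard = 1 kHz
Channel bandwidth = 4 * 8 = 32 kHz
Guard bands = 3 gaps * 1 kHz = 3 kHz
Total = 32 + 3 = 35 kHz

35


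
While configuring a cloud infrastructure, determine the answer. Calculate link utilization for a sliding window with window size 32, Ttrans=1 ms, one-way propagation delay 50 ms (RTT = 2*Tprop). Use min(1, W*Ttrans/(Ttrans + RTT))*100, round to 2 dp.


Given: W = 32, Ttrans = 1 ms, RTT = 100 ms (= 2 * Tprop, Tprop = 50 ms)
Cycle time = Ttrans + RTT = 1 + 100 = 101 ms (first packet sent until its ACK returns)
W * Ttrans = 32 * 1 = 32 ms of sending per cycle
W * Ttrans / (Ttrans + RTT) = 32 / 101 = 0.316832
U = min(1, 0.316832) = 0.316832
U% = 31.68%

31.68


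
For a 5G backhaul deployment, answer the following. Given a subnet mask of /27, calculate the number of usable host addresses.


Given: subnet mask /27
Host bits = 32 - 27 = 5
Total addresses = 2^5 = 32
Usable hosts = 32 - 2 (network + broadcast) = 30

30


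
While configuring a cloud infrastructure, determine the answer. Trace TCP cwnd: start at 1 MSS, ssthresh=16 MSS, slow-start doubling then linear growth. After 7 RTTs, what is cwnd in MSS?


RTT 0: cwnd = 1 MSS (initial)
RTT 1: cwnd = 2 MSS (slow start, doubled)
RTT 2: cwnd = 4 MSS (slow start, doubled)
RTT 3: cwnd = 8 MSS (slow start, doubled)
RTT 4: cwnd = 16 MSS (slow start, doubled)
RTT 5: cwnd = 17 MSS (congestion avoidance, +1)
RTT 6: cwnd = 18 MSS (congestion avoidance, +1)
RTT 7: cwnd = 19 MSS (congestion avoidance, +1)

19


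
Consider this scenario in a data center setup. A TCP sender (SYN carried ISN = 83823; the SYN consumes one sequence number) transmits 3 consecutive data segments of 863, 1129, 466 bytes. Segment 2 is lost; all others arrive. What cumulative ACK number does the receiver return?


SYN uses sequence number 83823; first data byte = ISN + 1 = 83824.
Segment 1: SEQ = 83824, len = 863 B, covers [83824, 84686]
Segment 2: SEQ = 84687, len = 1129 B, covers [84687, 85815] [LOST]
Segment 3: SEQ = 85816, len = 466 B, covers [85816, 86281]
In-order data received: bytes [83824, 84686] (segments 1..1).
Segment 2 missing -> gap begins at byte 84687; later segments buffered out of order.
Cumulative ACK = next expected in-order byte = 83824 + 863 = 84687

84687


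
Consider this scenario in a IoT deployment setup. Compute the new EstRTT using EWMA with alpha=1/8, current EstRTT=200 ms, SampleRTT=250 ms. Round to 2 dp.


Given: EstRTT = 200 ms, SampleRTT = 250 ms, alpha = 1/8
New EstRTT = (1 - alpha) * EstRTT + alpha * SampleRTT
(7/8) * 200 = 175
(1/8) * 250 = 31.25
New EstRTT = 175 + 31.25 = 206.25 ms -> 206.25 ms (2 dp)

206.25


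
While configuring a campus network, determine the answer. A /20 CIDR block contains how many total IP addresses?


Given: CIDR prefix /20
Host bits = 32 - 20 = 12
Total addresses = 2^12 = 4096

4096


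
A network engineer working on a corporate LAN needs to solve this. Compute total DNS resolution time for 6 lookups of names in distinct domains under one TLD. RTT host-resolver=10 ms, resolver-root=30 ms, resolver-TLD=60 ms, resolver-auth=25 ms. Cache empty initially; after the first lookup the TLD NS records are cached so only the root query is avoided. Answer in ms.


Lookup 1 (cold cache): local + root + TLD + auth = 10 + 30 + 60 + 25 = 125 ms
Lookups 2..6 (TLD NS cached -> skip root; new domain -> still ask TLD and auth): local + TLD + auth = 10 + 60 + 25 = 95 ms each
Remaining 5 lookups: 5 * 95 = 475 ms
Total = 125 + 475 = 600 ms

600


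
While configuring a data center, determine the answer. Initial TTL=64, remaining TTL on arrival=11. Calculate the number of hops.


Given: initial TTL = 64, received TTL = 11
Hops = initial TTL - received TTL
Hops = 64 - 11 = 53

53


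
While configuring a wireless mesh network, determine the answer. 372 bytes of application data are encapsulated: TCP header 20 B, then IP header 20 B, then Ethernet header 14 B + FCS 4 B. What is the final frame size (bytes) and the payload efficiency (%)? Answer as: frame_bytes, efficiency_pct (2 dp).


TCP segment = 372 + 20 = 392 B
IP packet = 392 + 20 = 412 B
Ethernet frame = 412 + 14 + 4 = 430 B
Efficiency = app / frame = 372 / 430 = 0.865116 = 86.5116% -> 86.51% (2 dp)

430, 86.51


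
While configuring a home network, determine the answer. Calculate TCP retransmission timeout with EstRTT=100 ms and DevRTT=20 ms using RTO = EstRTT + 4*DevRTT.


Given: EstRTT = 100 ms, DevRTT = 20 ms
Timeout = EstRTT + 4 * DevRTT
4 * DevRTT = 4 * 20 = 80
Timeout = 100 + 80 = 180 ms

180


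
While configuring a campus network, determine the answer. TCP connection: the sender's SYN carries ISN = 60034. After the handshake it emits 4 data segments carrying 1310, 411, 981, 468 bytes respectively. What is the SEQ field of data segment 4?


The SYN occupies sequence number ISN = 60034, so the first data byte is ISN + 1 = 60035.
SEQ of data segment i = (ISN + 1) + sum of payload sizes of segments 1..i-1.
Segment 1: SEQ = 60035, payload = 1310 bytes
Segment 2: SEQ = 61345, payload = 411 bytes
Segment 3: SEQ = 61756, payload = 981 bytes
Segment 4: SEQ = 62737, payload = 468 bytes
SEQ of segment 4 = 60035 + 1310 + 411 + 981 = 62737

62737


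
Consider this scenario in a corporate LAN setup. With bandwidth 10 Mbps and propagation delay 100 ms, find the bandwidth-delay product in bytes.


Given: bandwidth = 10 Mbps, delay = 100 ms
BDP in bits = 10 * 10^6 * 100 / 1000
BDP in bits = 1000000
BDP in bytes = 1000000 / 8 = 125000

125000


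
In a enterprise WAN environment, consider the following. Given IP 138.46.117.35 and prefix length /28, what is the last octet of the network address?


Given: IP = 138.46.117.35, prefix = /28
Subnet mask = 255.255.255.240
Last octet of IP: 35
Last octet of mask: 240
Network last octet = 35 AND 240 = 32

32


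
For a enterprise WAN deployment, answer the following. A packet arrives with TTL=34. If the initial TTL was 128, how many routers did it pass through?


Given: initial TTL = 128, received TTL = 34
Hops = initial TTL - received TTL
Hops = 128 - 34 = 94

94


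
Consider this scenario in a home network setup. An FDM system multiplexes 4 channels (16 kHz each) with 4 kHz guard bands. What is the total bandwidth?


Given: 4 channels, 16 kHz each, guard = 4 kHz
Channel bandwidth = 4 * 16 = 64 kHz
Guard bands = 3 gaps * 4 kHz = 12 kHz
Total = 64 + 12 = 76 kHz

76


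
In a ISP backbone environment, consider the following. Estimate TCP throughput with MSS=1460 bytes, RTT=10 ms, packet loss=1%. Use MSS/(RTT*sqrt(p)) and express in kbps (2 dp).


Given: MSS = 1460 bytes, RTT = 10 ms, loss = 1%
RTT in seconds = 10 / 1000 = 0.01
Loss rate = 1% = 0.01
sqrt(loss) = sqrt(0.01) = 0.1
Throughput (bytes/s) = 1460 / (0.01 * 0.1) = 1460000.0000
Throughput (kbps) = 1460000.0000 * 8 / 1000 = 11680.000000 -> 11680.00 kbps (2 dp)

11680.00


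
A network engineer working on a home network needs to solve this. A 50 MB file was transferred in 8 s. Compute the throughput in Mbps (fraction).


Given: file = 50 MB, time = 8 s
File in Mb = 50 * 8 = 400 Mb
Throughput = 400 / 8 Mbps
Throughput = 50 Mbps

50


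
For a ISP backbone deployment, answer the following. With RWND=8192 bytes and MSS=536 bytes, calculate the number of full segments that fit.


Given: RWND = 8192 bytes, MSS = 536 bytes
Full segments = floor(RWND / MSS)
Full segments = floor(8192 / 536)
Full segments = floor(15.2836) = 15

15


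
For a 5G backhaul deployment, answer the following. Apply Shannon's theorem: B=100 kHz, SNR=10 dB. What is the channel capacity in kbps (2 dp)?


Given: B = 100 kHz, SNR = 10 dB
SNR linear = 10^(10/10) = 10
1 + SNR = 11
log2(11) = 3.4594316186
C = 100 * 1000 * 3.4594316186 = 345943.1619 bps
C = 345.943162 kbps -> 345.94 kbps (2 dp)

345.94


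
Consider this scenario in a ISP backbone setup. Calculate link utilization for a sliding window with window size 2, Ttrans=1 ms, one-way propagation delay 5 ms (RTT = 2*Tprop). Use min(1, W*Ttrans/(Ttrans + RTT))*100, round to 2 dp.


Given: W = 2, Ttrans = 1 ms, RTT = 10 ms (= 2 * Tprop, Tprop = 5 ms)
Cycle time = Ttrans + RTT = 1 + 10 = 11 ms (first packet sent until its ACK returns)
W * Ttrans = 2 * 1 = 2 ms of sending per cycle
W * Ttrans / (Ttrans + RTT) = 2 / 11 = 0.181818
U = min(1, 0.181818) = 0.181818
U% = 18.18%

18.18


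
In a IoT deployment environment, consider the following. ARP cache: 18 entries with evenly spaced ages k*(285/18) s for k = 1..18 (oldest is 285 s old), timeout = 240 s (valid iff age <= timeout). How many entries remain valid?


Ages are k * 285/18 s for k = 1..18 (spacing = 15.8333 s).
Entry k is valid iff k * 285/18 <= 240 iff k <= 18 * 240 / 285 = 15.1579
n_valid = floor(15.1579) = 15
(n_stale = 18 - 15 = 3)

15


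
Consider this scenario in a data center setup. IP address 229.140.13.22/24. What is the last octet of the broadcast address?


Given: IP = 229.140.13.22, prefix = /24
Host bits = 32 - 24 = 8
Network last octet = 22 AND mask = 0
Host part size = 2^8 - 1 = 255
Broadcast last octet = 0 OR 255 = 255

255


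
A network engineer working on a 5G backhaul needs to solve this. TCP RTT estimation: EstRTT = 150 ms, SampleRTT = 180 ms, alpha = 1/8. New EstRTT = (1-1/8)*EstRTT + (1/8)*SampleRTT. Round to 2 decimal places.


Given: EstRTT = 150 ms, SampleRTT = 180 ms, alpha = 1/8
New EstRTT = (1 - alpha) * EstRTT + alpha * SampleRTT
(7/8) * 150 = 131.25
(1/8) * 180 = 22.5
New EstRTT = 131.25 + 22.5 = 153.75 ms -> 153.75 ms (2 dp)

153.75


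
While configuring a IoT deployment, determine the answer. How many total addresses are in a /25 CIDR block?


Given: CIDR prefix /25
Host bits = 32 - 25 = 7
Total addresses = 2^7 = 128

128


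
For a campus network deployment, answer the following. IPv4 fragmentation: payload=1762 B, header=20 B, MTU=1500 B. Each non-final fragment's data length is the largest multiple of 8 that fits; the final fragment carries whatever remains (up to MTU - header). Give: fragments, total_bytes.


Max data per non-final fragment = floor((MTU - header)/8)*8 = floor((1500 - 20)/8)*8 = floor(1480/8)*8 = 1480 B
Final fragment needs no 8-byte alignment: it can carry up to MTU - header = 1480 B
Non-final fragments needed = ceil((payload - 1480) / 1480) = ceil(282/1480) = ceil(0.1905) = 1
Number of fragments = 1 + 1 = 2
Fragment sizes (data): 1 * 1480 B + 282 B (last, 282 <= 1480 OK)
Total bytes sent = payload + n_frags * header = 1762 + 2*20 = 1762 + 40 = 1802 B

2, 1802


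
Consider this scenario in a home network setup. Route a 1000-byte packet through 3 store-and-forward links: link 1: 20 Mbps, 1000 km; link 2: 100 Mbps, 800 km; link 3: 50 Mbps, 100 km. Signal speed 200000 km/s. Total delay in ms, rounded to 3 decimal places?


Packet = 1000 bytes = 8000 bits. Store-and-forward: sum (t_trans + t_prop) per link.
Link 1: t_trans = 8000/(20*10^6) s = 0.4000 ms; t_prop = 1000/200000 s = 5.0000 ms; subtotal = 5.4000 ms
Link 2: t_trans = 8000/(100*10^6) s = 0.0800 ms; t_prop = 800/200000 s = 4.0000 ms; subtotal = 4.0800 ms
Link 3: t_trans = 8000/(50*10^6) s = 0.1600 ms; t_prop = 100/200000 s = 0.5000 ms; subtotal = 0.6600 ms
End-to-end = 5.4000 + 4.0800 + 0.6600 = 10.1400 ms -> 10.140 ms (3 dp)

10.140


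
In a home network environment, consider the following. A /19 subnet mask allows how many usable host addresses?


Given: subnet mask /19
Host bits = 32 - 19 = 13
Total addresses = 2^13 = 8192
Usable hosts = 8192 - 2 (network + broadcast) = 8190

8190


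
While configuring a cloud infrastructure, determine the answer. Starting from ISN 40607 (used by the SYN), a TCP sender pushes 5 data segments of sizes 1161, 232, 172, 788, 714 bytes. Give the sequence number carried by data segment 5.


The SYN occupies sequence number ISN = 40607, so the first data byte is ISN + 1 = 40608.
SEQ of data segment i = (ISN + 1) + sum of payload sizes of segments 1..i-1.
Segment 1: SEQ = 40608, payload = 1161 bytes
Segment 2: SEQ = 41769, payload = 232 bytes
Segment 3: SEQ = 42001, payload = 172 bytes
Segment 4: SEQ = 42173, payload = 788 bytes
Segment 5: SEQ = 42961, payload = 714 bytes
SEQ of segment 5 = 40608 + 1161 + 232 + 172 + 788 = 42961

42961


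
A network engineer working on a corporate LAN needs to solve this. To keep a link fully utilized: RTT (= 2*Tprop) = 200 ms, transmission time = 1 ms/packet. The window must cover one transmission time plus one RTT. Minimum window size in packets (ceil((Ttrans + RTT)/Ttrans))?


Given: Ttrans = 1 ms, RTT = 200 ms (= 2 * Tprop, Tprop = 100 ms)
Time until first ACK returns = Ttrans + RTT = 1 + 200 = 201 ms
Need W * Ttrans >= Ttrans + RTT  ->  W >= (Ttrans + RTT) / Ttrans
(Ttrans + RTT) / Ttrans = 201 / 1 = 201
W_min = ceil(201) = 201

201


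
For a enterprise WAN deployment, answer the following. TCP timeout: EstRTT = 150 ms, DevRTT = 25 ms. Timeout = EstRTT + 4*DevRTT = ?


Given: EstRTT = 150 ms, DevRTT = 25 ms
Timeout = EstRTT + 4 * DevRTT
4 * DevRTT = 4 * 25 = 100
Timeout = 150 + 100 = 250 ms

250


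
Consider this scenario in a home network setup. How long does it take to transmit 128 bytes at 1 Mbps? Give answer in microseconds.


Given: packet = 128 bytes, bandwidth = 1 Mbps
Packet in bits = 128 * 8 = 1024 bits
Bandwidth = 1 * 10^6 = 1000000 bps
Time = 1024 / 1000000 seconds
Time in us = 1024 * 10^6 / 1000000 = 1024

1024


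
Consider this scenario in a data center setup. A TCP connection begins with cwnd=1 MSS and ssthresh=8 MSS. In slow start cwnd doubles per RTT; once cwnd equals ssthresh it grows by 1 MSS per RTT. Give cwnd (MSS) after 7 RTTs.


RTT 0: cwnd = 1 MSS (initial)
RTT 1: cwnd = 2 MSS (slow start, doubled)
RTT 2: cwnd = 4 MSS (slow start, doubled)
RTT 3: cwnd = 8 MSS (slow start, doubled)
RTT 4: cwnd = 9 MSS (congestion avoidance, +1)
RTT 5: cwnd = 10 MSS (congestion avoidance, +1)
RTT 6: cwnd = 11 MSS (congestion avoidance, +1)
RTT 7: cwnd = 12 MSS (congestion avoidance, +1)

12


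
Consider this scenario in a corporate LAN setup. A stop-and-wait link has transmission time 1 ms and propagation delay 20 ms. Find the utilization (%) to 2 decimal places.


Given: Ttrans = 1 ms, Tprop = 20 ms
RTT = 2 * Tprop = 2 * 20 = 40 ms
U = Ttrans / (Ttrans + RTT)
U = 1 / (1 + 40)
U = 1 / 41 = 0.02439
U% = 2.44%

2.44


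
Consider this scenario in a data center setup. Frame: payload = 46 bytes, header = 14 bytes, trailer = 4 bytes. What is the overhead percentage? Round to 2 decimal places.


Given: payload = 46 B, header = 14 B, trailer = 4 B
Overhead bytes = header + trailer = 14 + 4 = 18
Total frame = payload + overhead = 46 + 18 = 64
Overhead % = 18 / 64 * 100 = 28.1250% -> 28.13% (2 dp)

28.13


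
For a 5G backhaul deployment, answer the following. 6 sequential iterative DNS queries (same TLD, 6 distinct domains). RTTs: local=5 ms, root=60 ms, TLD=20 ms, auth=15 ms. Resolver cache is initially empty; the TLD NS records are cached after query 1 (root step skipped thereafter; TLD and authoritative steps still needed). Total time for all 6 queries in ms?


Lookup 1 (cold cache): local + root + TLD + auth = 5 + 60 + 20 + 15 = 100 ms
Lookups 2..6 (TLD NS cached -> skip root; new domain -> still ask TLD and auth): local + TLD + auth = 5 + 20 + 15 = 40 ms each
Remaining 5 lookups: 5 * 40 = 200 ms
Total = 100 + 200 = 300 ms

300


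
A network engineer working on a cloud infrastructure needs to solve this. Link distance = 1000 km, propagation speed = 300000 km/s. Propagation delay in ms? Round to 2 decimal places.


Given: distance = 1000 km, speed = 300000 km/s
Delay = distance / speed = 1000 / 300000 seconds
Delay in ms = 1000 * 1000 / 300000
Delay = 3.3333 ms
Rounded to 2 dp = 3.33 ms

3.33


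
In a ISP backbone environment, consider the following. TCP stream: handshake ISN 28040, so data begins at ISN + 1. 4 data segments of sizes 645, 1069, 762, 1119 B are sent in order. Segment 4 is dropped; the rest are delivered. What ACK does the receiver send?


SYN uses sequence number 28040; first data byte = ISN + 1 = 28041.
Segment 1: SEQ = 28041, len = 645 B, covers [28041, 28685]
Segment 2: SEQ = 28686, len = 1069 B, covers [28686, 29754]
Segment 3: SEQ = 29755, len = 762 B, covers [29755, 30516]
Segment 4: SEQ = 30517, len = 1119 B, covers [30517, 31635] [LOST]
In-order data received: bytes [28041, 30516] (segments 1..3).
Segment 4 missing -> gap begins at byte 30517.
Cumulative ACK = next expected in-order byte = 28041 + 645 + 1069 + 762 = 30517

30517


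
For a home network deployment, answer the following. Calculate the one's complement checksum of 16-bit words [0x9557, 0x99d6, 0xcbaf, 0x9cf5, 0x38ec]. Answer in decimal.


Given words: [0x9557, 0x99d6, 0xcbaf, 0x9cf5, 0x38ec]
Step 1: Sum all words
Raw sum = 38231 + 39382 + 52143 + 40181 + 14572 = 184509
Step 2: Fold carry: (53437 + 2) = 53439
One's complement = ~53439 & 0xFFFF = 12096

12096


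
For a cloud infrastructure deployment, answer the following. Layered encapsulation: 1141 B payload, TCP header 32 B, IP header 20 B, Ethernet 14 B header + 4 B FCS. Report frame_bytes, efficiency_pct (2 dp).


TCP segment = 1141 + 32 = 1173 B
IP packet = 1173 + 20 = 1193 B
Ethernet frame = 1193 + 14 + 4 = 1211 B
Efficiency = app / frame = 1141 / 1211 = 0.942197 = 94.2197% -> 94.22% (2 dp)

1211, 94.22


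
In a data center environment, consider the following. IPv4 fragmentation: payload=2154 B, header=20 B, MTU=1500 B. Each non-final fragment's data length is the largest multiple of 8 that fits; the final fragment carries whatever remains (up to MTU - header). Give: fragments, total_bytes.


Max data per non-final fragment = floor((MTU - header)/8)*8 = floor((1500 - 20)/8)*8 = floor(1480/8)*8 = 1480 B
Final fragment needs no 8-byte alignment: it can carry up to MTU - header = 1480 B
Non-final fragments needed = ceil((payload - 1480) / 1480) = ceil(674/1480) = ceil(0.4554) = 1
Number of fragments = 1 + 1 = 2
Fragment sizes (data): 1 * 1480 B + 674 B (last, 674 <= 1480 OK)
Total bytes sent = payload + n_frags * header = 2154 + 2*20 = 2154 + 40 = 2194 B

2, 2194


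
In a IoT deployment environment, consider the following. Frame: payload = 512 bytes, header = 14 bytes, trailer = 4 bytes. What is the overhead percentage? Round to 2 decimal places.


Given: payload = 512 B, header = 14 B, trailer = 4 B
Overhead bytes = header + trailer = 14 + 4 = 18
Total frame = payload + overhead = 512 + 18 = 530
Overhead % = 18 / 530 * 100 = 3.3962% -> 3.40% (2 dp)

3.40


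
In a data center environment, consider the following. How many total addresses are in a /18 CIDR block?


Given: CIDR prefix /18
Host bits = 32 - 18 = 14
Total addresses = 2^14 = 16384

16384


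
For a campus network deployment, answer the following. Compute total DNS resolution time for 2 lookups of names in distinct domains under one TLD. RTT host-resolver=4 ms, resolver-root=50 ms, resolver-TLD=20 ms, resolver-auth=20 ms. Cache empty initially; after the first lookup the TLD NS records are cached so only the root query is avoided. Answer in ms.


Lookup 1 (cold cache): local + root + TLD + auth = 4 + 50 + 20 + 20 = 94 ms
Lookups 2..2 (TLD NS cached -> skip root; new domain -> still ask TLD and auth): local + TLD + auth = 4 + 20 + 20 = 44 ms each
Remaining 1 lookups: 1 * 44 = 44 ms
Total = 94 + 44 = 138 ms

138


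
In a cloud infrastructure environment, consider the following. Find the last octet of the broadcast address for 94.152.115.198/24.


Given: IP = 94.152.115.198, prefix = /24
Host bits = 32 - 24 = 8
Network last octet = 198 AND mask = 0
Host part size = 2^8 - 1 = 255
Broadcast last octet = 0 OR 255 = 255

255


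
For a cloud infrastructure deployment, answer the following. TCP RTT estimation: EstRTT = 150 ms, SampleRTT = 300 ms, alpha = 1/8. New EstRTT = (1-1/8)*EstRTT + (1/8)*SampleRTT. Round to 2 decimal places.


Given: EstRTT = 150 ms, SampleRTT = 300 ms, alpha = 1/8
New EstRTT = (1 - alpha) * EstRTT + alpha * SampleRTT
(7/8) * 150 = 131.25
(1/8) * 300 = 37.5
New EstRTT = 131.25 + 37.5 = 168.75 ms -> 168.75 ms (2 dp)

168.75


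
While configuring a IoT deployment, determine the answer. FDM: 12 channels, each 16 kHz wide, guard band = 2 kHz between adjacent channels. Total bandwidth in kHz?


Given: 12 channels, 16 kHz each, guard = 2 kHz
Channel bandwidth = 12 * 16 = 192 kHz
Guard bands = 11 gaps * 2 kHz = 22 kHz
Total = 192 + 22 = 214 kHz

214


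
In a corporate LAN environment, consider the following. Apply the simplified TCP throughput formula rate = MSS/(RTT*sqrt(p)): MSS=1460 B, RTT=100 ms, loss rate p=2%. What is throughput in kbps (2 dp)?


Given: MSS = 1460 bytes, RTT = 100 ms, loss = 2%
RTT in seconds = 100 / 1000 = 0.1
Loss rate = 2% = 0.02
sqrt(loss) = sqrt(0.02) = 0.141421356237
Throughput (bytes/s) = 1460 / (0.1 * 0.141421356237) = 103237.5901
Throughput (kbps) = 103237.5901 * 8 / 1000 = 825.900720 -> 825.90 kbps (2 dp)

825.90


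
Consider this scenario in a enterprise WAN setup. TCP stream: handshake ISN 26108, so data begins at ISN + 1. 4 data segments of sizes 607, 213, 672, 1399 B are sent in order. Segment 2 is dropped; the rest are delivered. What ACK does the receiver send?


SYN uses sequence number 26108; first data byte = ISN + 1 = 26109.
Segment 1: SEQ = 26109, len = 607 B, covers [26109, 26715]
Segment 2: SEQ = 26716, len = 213 B, covers [26716, 26928] [LOST]
Segment 3: SEQ = 26929, len = 672 B, covers [26929, 27600]
Segment 4: SEQ = 27601, len = 1399 B, covers [27601, 28999]
In-order data received: bytes [26109, 26715] (segments 1..1).
Segment 2 missing -> gap begins at byte 26716; later segments buffered out of order.
Cumulative ACK = next expected in-order byte = 26109 + 607 = 26716

26716


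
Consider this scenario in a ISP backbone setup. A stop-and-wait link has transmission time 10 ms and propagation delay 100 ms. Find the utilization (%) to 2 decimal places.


Given: Ttrans = 10 ms, Tprop = 100 ms
RTT = 2 * Tprop = 2 * 100 = 200 ms
U = Ttrans / (Ttrans + RTT)
U = 10 / (10 + 200)
U = 10 / 210 = 0.047619
U% = 4.76%

4.76


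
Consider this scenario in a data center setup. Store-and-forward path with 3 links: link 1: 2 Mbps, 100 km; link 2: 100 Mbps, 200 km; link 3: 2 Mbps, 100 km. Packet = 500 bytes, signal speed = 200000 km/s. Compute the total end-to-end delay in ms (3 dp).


Packet = 500 bytes = 4000 bits. Store-and-forward: sum (t_trans + t_prop) per link.
Link 1: t_trans = 4000/(2*10^6) s = 2.0000 ms; t_prop = 100/200000 s = 0.5000 ms; subtotal = 2.5000 ms
Link 2: t_trans = 4000/(100*10^6) s = 0.0400 ms; t_prop = 200/200000 s = 1.0000 ms; subtotal = 1.0400 ms
Link 3: t_trans = 4000/(2*10^6) s = 2.0000 ms; t_prop = 100/200000 s = 0.5000 ms; subtotal = 2.5000 ms
End-to-end = 2.5000 + 1.0400 + 2.5000 = 6.0400 ms -> 6.040 ms (3 dp)

6.040


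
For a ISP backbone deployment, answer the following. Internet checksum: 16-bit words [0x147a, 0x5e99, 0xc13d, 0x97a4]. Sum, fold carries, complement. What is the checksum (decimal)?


Given words: [0x147a, 0x5e99, 0xc13d, 0x97a4]
Step 1: Sum all words
Raw sum = 5242 + 24217 + 49469 + 38820 = 117748
Step 2: Fold carry: (52212 + 1) = 52213
One's complement = ~52213 & 0xFFFF = 13322

13322


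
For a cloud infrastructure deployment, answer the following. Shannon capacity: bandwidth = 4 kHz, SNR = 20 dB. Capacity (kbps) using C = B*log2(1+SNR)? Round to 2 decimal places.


Given: B = 4 kHz, SNR = 20 dB
SNR linear = 10^(20/10) = 100
1 + SNR = 101
log2(101) = 6.6582114828
C = 4 * 1000 * 6.6582114828 = 26632.8459 bps
C = 26.632846 kbps -> 26.63 kbps (2 dp)

26.63


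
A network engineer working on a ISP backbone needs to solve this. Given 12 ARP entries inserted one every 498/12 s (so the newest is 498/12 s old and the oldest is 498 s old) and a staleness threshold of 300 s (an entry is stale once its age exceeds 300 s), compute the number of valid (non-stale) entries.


Ages are k * 498/12 s for k = 1..12 (spacing = 41.5000 s).
Entry k is valid iff k * 498/12 <= 300 iff k <= 12 * 300 / 498 = 7.2289
n_valid = floor(7.2289) = 7
(n_stale = 12 - 7 = 5)

7


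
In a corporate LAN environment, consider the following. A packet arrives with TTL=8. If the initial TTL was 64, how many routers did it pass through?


Given: initial TTL = 64, received TTL = 8
Hops = initial TTL - received TTL
Hops = 64 - 8 = 56

56


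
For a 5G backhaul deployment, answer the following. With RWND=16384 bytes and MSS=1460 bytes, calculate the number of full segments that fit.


Given: RWND = 16384 bytes, MSS = 1460 bytes
Full segments = floor(RWND / MSS)
Full segments = floor(16384 / 1460)
Full segments = floor(11.2219) = 11

11


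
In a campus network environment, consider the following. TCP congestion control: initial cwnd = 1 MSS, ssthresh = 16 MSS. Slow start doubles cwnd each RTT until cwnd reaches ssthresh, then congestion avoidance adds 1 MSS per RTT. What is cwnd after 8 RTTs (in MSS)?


RTT 0: cwnd = 1 MSS (initial)
RTT 1: cwnd = 2 MSS (slow start, doubled)
RTT 2: cwnd = 4 MSS (slow start, doubled)
RTT 3: cwnd = 8 MSS (slow start, doubled)
RTT 4: cwnd = 16 MSS (slow start, doubled)
RTT 5: cwnd = 17 MSS (congestion avoidance, +1)
RTT 6: cwnd = 18 MSS (congestion avoidance, +1)
RTT 7: cwnd = 19 MSS (congestion avoidance, +1)
RTT 8: cwnd = 20 MSS (congestion avoidance, +1)

20


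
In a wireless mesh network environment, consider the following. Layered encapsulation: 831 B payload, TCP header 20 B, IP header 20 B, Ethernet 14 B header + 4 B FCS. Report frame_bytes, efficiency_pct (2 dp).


TCP segment = 831 + 20 = 851 B
IP packet = 851 + 20 = 871 B
Ethernet frame = 871 + 14 + 4 = 889 B
Efficiency = app / frame = 831 / 889 = 0.934758 = 93.4758% -> 93.48% (2 dp)

889, 93.48


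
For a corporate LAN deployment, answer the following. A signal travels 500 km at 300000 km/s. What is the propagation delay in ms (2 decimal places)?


Given: distance = 500 km, speed = 300000 km/s
Delay = distance / speed = 500 / 300000 seconds
Delay in ms = 500 * 1000 / 300000
Delay = 1.6667 ms
Rounded to 2 dp = 1.67 ms

1.67


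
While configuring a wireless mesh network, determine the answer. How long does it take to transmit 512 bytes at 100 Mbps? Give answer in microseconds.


Given: packet = 512 bytes, bandwidth = 100 Mbps
Packet in bits = 512 * 8 = 4096 bits
Bandwidth = 100 * 10^6 = 100000000 bps
Time = 4096 / 100000000 seconds
Time in us = 4096 * 10^6 / 100000000 = 40.96

40.96


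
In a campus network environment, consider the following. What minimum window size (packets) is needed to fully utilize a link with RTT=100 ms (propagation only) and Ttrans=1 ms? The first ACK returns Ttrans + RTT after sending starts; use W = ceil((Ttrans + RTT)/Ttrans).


Given: Ttrans = 1 ms, RTT = 100 ms (= 2 * Tprop, Tprop = 50 ms)
Time until first ACK returns = Ttrans + RTT = 1 + 100 = 101 ms
Need W * Ttrans >= Ttrans + RTT  ->  W >= (Ttrans + RTT) / Ttrans
(Ttrans + RTT) / Ttrans = 101 / 1 = 101
W_min = ceil(101) = 101

101


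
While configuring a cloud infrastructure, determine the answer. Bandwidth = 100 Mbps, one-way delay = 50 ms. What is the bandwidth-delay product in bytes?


Given: bandwidth = 100 Mbps, delay = 50 ms
BDP in bits = 100 * 10^6 * 50 / 1000
BDP in bits = 5000000
BDP in bytes = 5000000 / 8 = 625000

625000


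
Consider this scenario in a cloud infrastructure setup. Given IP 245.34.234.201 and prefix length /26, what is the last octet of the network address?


Given: IP = 245.34.234.201, prefix = /26
Subnet mask = 255.255.255.192
Last octet of IP: 201
Last octet of mask: 192
Network last octet = 201 AND 192 = 192

192


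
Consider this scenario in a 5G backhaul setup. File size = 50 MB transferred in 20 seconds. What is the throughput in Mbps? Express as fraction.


Given: file = 50 MB, time = 20 s
File in Mb = 50 * 8 = 400 Mb
Throughput = 400 / 20 Mbps
Throughput = 20 Mbps

20


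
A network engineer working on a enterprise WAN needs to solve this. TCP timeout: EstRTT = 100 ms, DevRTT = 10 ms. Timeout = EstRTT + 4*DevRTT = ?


Given: EstRTT = 100 ms, DevRTT = 10 ms
Timeout = EstRTT + 4 * DevRTT
4 * DevRTT = 4 * 10 = 40
Timeout = 100 + 40 = 140 ms

140


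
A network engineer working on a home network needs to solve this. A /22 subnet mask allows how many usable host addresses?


Given: subnet mask /22
Host bits = 32 - 22 = 10
Total addresses = 2^10 = 1024
Usable hosts = 1024 - 2 (network + broadcast) = 1022

1022


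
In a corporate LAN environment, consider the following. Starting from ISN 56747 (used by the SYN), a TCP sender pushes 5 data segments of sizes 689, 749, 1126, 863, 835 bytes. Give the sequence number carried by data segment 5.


The SYN occupies sequence number ISN = 56747, so the first data byte is ISN + 1 = 56748.
SEQ of data segment i = (ISN + 1) + sum of payload sizes of segments 1..i-1.
Segment 1: SEQ = 56748, payload = 689 bytes
Segment 2: SEQ = 57437, payload = 749 bytes
Segment 3: SEQ = 58186, payload = 1126 bytes
Segment 4: SEQ = 59312, payload = 863 bytes
Segment 5: SEQ = 60175, payload = 835 bytes
SEQ of segment 5 = 56748 + 689 + 749 + 1126 + 863 = 60175

60175


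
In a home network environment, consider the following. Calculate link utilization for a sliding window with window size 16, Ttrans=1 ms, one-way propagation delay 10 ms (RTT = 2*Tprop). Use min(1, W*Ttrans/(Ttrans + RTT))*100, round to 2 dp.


Given: W = 16, Ttrans = 1 ms, RTT = 20 ms (= 2 * Tprop, Tprop = 10 ms)
Cycle time = Ttrans + RTT = 1 + 20 = 21 ms (first packet sent until its ACK returns)
W * Ttrans = 16 * 1 = 16 ms of sending per cycle
W * Ttrans / (Ttrans + RTT) = 16 / 21 = 0.761905
U = min(1, 0.761905) = 0.761905
U% = 76.19%

76.19


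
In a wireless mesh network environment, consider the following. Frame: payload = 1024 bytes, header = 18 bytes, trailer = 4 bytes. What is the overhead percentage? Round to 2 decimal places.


Given: payload = 1024 B, header = 18 B, trailer = 4 B
Overhead bytes = header + trailer = 18 + 4 = 22
Total frame = payload + overhead = 1024 + 22 = 1046
Overhead % = 22 / 1046 * 100 = 2.1033% -> 2.10% (2 dp)

2.10


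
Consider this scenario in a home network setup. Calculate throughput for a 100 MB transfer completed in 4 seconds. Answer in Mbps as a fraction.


Given: file = 100 MB, time = 4 s
File in Mb = 100 * 8 = 800 Mb
Throughput = 800 / 4 Mbps
Throughput = 200 Mbps

200


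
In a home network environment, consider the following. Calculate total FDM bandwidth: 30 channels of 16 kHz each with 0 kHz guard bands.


Given: 30 channels, 16 kHz each, guard = 0 kHz
Channel bandwidth = 30 * 16 = 480 kHz
Guard bands = 29 gaps * 0 kHz = 0 kHz
Total = 480 + 0 = 480 kHz

480


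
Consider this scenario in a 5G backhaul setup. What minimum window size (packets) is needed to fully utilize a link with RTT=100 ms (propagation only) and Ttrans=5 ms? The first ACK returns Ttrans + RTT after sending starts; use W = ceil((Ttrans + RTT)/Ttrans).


Given: Ttrans = 5 ms, RTT = 100 ms (= 2 * Tprop, Tprop = 50 ms)
Time until first ACK returns = Ttrans + RTT = 5 + 100 = 105 ms
Need W * Ttrans >= Ttrans + RTT  ->  W >= (Ttrans + RTT) / Ttrans
(Ttrans + RTT) / Ttrans = 105 / 5 = 21
W_min = ceil(21) = 21

21


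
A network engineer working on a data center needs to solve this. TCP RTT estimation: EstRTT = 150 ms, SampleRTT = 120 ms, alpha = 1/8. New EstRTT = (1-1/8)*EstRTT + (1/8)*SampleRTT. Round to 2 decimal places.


Given: EstRTT = 150 ms, SampleRTT = 120 ms, alpha = 1/8
New EstRTT = (1 - alpha) * EstRTT + alpha * SampleRTT
(7/8) * 150 = 131.25
(1/8) * 120 = 15
New EstRTT = 131.25 + 15 = 146.25 ms -> 146.25 ms (2 dp)

146.25
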